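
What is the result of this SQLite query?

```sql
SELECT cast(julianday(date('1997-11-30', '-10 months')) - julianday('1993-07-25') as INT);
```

1285

Adding -10 months to 1997-11-30 gives 1997-01-30.
6 days remain in July 1993 after the 25th (31 − 25).
Full months from August 1993 through December 1996 contribute their day counts.
Then 30 days into January 1997.
Total: 6 + 31 + 30 + 31 + 30 + 31 + 31 + 28 + 31 + 30 + 31 + 30 + 31 + 31 + 30 + 31 + 30 + 31 + 31 + 28 + 31 + 30 + 31 + 30 + 31 + 31 + 30 + 31 + 30 + 31 + 31 + 29 + 31 + 30 + 31 + 30 + 31 + 31 + 30 + 31 + 30 + 31 + 30 = 1285.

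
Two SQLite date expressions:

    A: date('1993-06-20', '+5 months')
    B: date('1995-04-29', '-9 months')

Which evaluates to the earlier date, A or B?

A

A = 1993-11-20.
B = 1994-07-29.
A is earlier.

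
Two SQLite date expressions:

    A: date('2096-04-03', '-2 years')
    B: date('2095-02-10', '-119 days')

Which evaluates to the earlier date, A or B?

A = 2094-04-03.
B = 2094-10-14.
A is earlier.

A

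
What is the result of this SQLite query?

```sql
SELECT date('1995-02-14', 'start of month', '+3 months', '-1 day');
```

1995-04-30

`start of month` rewinds 1995-02-14 to 1995-02-01.
Adding +3 months to 1995-02-01 gives 1995-05-01.
Going back 1 day from 1995-05-01 reaches 1995-04-30 (last day of April, 30 days).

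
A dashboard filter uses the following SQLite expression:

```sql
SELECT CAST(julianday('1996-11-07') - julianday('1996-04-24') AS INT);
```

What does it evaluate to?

6 days remain in April 1996 after the 24th (30 − 24).
Full months from May 1996 through October 1996 contribute their day counts.
Then 7 days into November 1996.
Total: 6 + 31 + 30 + 31 + 31 + 30 + 31 + 7 = 197.

197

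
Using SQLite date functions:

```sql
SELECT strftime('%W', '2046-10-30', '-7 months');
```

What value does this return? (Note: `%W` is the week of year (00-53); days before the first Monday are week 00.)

13

First apply '-7 months': 2046-10-30 → 2046-03-30.
2046-03-30 is a Friday. SQLite's %W counts Mondays since the year started; the result is 13.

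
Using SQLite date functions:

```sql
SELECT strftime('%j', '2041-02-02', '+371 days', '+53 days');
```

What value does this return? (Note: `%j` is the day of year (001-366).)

First apply '+371 days', '+53 days': 2041-02-02 → 2042-04-02.
Day-of-year for 2042-04-02: days since 2042-01-01 inclusive = 92, zero-padded to 092.

092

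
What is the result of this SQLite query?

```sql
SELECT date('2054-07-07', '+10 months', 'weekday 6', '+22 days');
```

2055-05-30

Adding +10 months to 2054-07-07 gives 2055-05-07.
`weekday 6` advances to the next Saturday; 2055-05-07 is a Friday, so it moves forward to 2055-05-08.
Advancing 22 more days within May lands on 2055-05-30.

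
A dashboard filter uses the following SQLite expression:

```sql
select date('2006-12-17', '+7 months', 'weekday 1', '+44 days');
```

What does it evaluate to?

2007-09-05

Adding +7 months to 2006-12-17 gives 2007-07-17.
`weekday 1` advances to the next Monday; 2007-07-17 is a Tuesday, so it moves forward to 2007-07-23.
Applying '+44 days' to 2007-07-23: counting 44 days forward gives 2007-09-05.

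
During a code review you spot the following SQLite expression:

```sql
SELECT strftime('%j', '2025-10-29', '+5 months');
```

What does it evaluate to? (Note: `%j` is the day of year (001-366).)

088

First apply '+5 months': 2025-10-29 → 2026-03-29.
Day-of-year for 2026-03-29: days since 2026-01-01 inclusive = 88, zero-padded to 088.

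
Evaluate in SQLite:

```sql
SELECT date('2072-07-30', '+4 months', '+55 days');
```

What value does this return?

2073-01-24

Adding +4 months to 2072-07-30 gives 2072-11-30.
Applying '+55 days' to 2072-11-30: counting 55 days forward gives 2073-01-24.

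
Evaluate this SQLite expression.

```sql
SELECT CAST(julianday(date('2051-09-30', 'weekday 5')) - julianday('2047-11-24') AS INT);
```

`weekday 5` advances to the next Friday; 2051-09-30 is a Saturday, so it moves forward to 2051-10-06.
6 days remain in November 2047 after the 24th (30 − 24).
Full months from December 2047 through September 2051 contribute their day counts.
Then 6 days into October 2051.
Total: 6 + 31 + 31 + 29 + 31 + 30 + 31 + 30 + 31 + 31 + 30 + 31 + 30 + 31 + 31 + 28 + 31 + 30 + 31 + 30 + 31 + 31 + 30 + 31 + 30 + 31 + 31 + 28 + 31 + 30 + 31 + 30 + 31 + 31 + 30 + 31 + 30 + 31 + 31 + 28 + 31 + 30 + 31 + 30 + 31 + 31 + 30 + 6 = 1412.

1412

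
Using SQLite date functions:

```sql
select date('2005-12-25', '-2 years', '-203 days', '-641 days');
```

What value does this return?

Adding -2 years to 2005-12-25 gives 2003-12-25.
Applying '-203 days' to 2003-12-25: counting 203 days back gives 2003-06-05.
Applying '-641 days' to 2003-06-05: counting 641 days back gives 2001-09-02.

2001-09-02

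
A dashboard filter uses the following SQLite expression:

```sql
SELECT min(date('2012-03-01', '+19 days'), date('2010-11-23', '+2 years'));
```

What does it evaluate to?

2012-03-20

date('2012-03-01', '+19 days') → 2012-03-20.
date('2010-11-23', '+2 years') → 2012-11-23.
Earlier of the two is 2012-03-20.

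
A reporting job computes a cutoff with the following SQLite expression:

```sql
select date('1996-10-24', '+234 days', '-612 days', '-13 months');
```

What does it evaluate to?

1994-09-12

Applying '+234 days' to 1996-10-24: counting 234 days forward gives 1997-06-15.
Applying '-612 days' to 1997-06-15: counting 612 days back gives 1995-10-12.
Adding -13 months to 1995-10-12 gives 1994-09-12.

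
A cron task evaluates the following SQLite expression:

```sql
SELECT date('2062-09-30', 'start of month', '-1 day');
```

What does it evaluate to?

`start of month` rewinds 2062-09-30 to 2062-09-01.
Going back 1 day from 2062-09-01 reaches 2062-08-31 (last day of August, 31 days).

2062-08-31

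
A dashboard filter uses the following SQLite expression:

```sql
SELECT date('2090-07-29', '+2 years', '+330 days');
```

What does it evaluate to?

2093-06-24

Adding +2 years to 2090-07-29 gives 2092-07-29.
Applying '+330 days' to 2092-07-29: counting 330 days forward gives 2093-06-24.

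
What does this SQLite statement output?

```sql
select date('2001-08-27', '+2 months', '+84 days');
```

Adding +2 months to 2001-08-27 gives 2001-10-27.
Applying '+84 days' to 2001-10-27: counting 84 days forward gives 2002-01-19.

2002-01-19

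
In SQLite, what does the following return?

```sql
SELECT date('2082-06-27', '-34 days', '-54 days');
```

2082-03-31

Going back 27 days from 2082-06-27 reaches 2082-05-31 (last day of May, 31 days).
Going back 7 days within May lands on 2082-05-24.
Applying '-54 days' to 2082-05-24: counting 54 days back gives 2082-03-31.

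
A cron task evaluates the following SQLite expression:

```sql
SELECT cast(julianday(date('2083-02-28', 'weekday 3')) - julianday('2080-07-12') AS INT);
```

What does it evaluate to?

`weekday 3` advances to the next Wednesday; 2083-02-28 is a Sunday, so it moves forward to 2083-03-03.
19 days remain in July 2080 after the 12th (31 − 12).
Full months from August 2080 through February 2083 contribute their day counts.
Then 3 days into March 2083.
Total: 19 + 31 + 30 + 31 + 30 + 31 + 31 + 28 + 31 + 30 + 31 + 30 + 31 + 31 + 30 + 31 + 30 + 31 + 31 + 28 + 31 + 30 + 31 + 30 + 31 + 31 + 30 + 31 + 30 + 31 + 31 + 28 + 3 = 964.

964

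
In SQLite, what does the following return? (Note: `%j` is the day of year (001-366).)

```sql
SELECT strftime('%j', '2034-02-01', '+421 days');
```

088

First apply '+421 days': 2034-02-01 → 2035-03-29.
Day-of-year for 2035-03-29: days since 2035-01-01 inclusive = 88, zero-padded to 088.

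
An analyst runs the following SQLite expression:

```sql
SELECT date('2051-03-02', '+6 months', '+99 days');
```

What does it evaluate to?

2051-12-10

Adding +6 months to 2051-03-02 gives 2051-09-02.
Applying '+99 days' to 2051-09-02: counting 99 days forward gives 2051-12-10.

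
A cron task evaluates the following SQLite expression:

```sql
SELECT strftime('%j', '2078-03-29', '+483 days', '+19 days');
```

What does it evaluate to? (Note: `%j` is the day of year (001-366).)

First apply '+483 days', '+19 days': 2078-03-29 → 2079-08-13.
Day-of-year for 2079-08-13: days since 2079-01-01 inclusive = 225, zero-padded to 225.

225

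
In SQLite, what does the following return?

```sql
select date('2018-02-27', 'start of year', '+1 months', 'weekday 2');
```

`start of year` rewinds 2018-02-27 to 2018-01-01.
Adding +1 month to 2018-01-01 gives 2018-02-01.
`weekday 2` advances to the next Tuesday; 2018-02-01 is a Thursday, so it moves forward to 2018-02-06.

2018-02-06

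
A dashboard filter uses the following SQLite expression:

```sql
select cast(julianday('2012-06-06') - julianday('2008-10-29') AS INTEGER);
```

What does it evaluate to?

1316

2 days remain in October 2008 after the 29th (31 − 29).
Full months from November 2008 through May 2012 contribute their day counts.
Then 6 days into June 2012.
Total: 2 + 30 + 31 + 31 + 28 + 31 + 30 + 31 + 30 + 31 + 31 + 30 + 31 + 30 + 31 + 31 + 28 + 31 + 30 + 31 + 30 + 31 + 31 + 30 + 31 + 30 + 31 + 31 + 28 + 31 + 30 + 31 + 30 + 31 + 31 + 30 + 31 + 30 + 31 + 31 + 29 + 31 + 30 + 31 + 6 = 1316.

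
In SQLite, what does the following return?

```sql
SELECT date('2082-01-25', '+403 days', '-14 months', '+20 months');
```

2083-09-04

Applying '+403 days' to 2082-01-25: counting 403 days forward gives 2083-03-04.
Adding -14 months to 2083-03-04 gives 2082-01-04.
Adding +20 months to 2082-01-04 gives 2083-09-04.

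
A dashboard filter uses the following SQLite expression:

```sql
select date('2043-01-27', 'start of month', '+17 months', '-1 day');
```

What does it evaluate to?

`start of month` rewinds 2043-01-27 to 2043-01-01.
Adding +17 months to 2043-01-01 gives 2044-06-01.
Going back 1 day from 2044-06-01 reaches 2044-05-31 (last day of May, 31 days).

2044-05-31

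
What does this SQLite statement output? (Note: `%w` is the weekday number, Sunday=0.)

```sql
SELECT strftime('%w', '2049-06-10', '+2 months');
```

First apply '+2 months': 2049-06-10 → 2049-08-10.
2049-08-10 is a Tuesday; with Sunday=0 that is 2.

2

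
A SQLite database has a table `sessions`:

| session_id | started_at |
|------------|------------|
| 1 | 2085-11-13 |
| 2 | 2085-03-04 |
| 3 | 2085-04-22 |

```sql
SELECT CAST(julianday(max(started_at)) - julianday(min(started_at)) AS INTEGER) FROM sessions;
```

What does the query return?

254

MIN = 2085-03-04, MAX = 2085-11-13.
27 days remain in March 2085 after the 4th (31 − 4).
Full months from April 2085 through October 2085 contribute their day counts.
Then 13 days into November 2085.
Total: 27 + 30 + 31 + 30 + 31 + 31 + 30 + 31 + 13 = 254.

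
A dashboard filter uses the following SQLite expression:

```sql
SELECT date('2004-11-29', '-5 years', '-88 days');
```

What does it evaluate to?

1999-09-02

Adding -5 years to 2004-11-29 gives 1999-11-29.
Applying '-88 days' to 1999-11-29: counting 88 days back gives 1999-09-02.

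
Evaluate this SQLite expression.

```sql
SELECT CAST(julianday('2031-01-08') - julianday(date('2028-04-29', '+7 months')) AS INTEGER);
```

770

Adding +7 months to 2028-04-29 gives 2028-11-29.
1 day remains in November 2028 after the 29th (30 − 29).
Full months from December 2028 through December 2030 contribute their day counts.
Then 8 days into January 2031.
Total: 1 + 31 + 31 + 28 + 31 + 30 + 31 + 30 + 31 + 31 + 30 + 31 + 30 + 31 + 31 + 28 + 31 + 30 + 31 + 30 + 31 + 31 + 30 + 31 + 30 + 31 + 8 = 770.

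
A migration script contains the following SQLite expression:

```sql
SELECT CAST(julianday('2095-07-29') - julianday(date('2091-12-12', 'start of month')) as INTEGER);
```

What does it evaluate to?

`start of month` rewinds 2091-12-12 to 2091-12-01.
30 days remain in December 2091 after the 1st (31 − 1).
Full months from January 2092 through June 2095 contribute their day counts.
Then 29 days into July 2095.
Total: 30 + 31 + 29 + 31 + 30 + 31 + 30 + 31 + 31 + 30 + 31 + 30 + 31 + 31 + 28 + 31 + 30 + 31 + 30 + 31 + 31 + 30 + 31 + 30 + 31 + 31 + 28 + 31 + 30 + 31 + 30 + 31 + 31 + 30 + 31 + 30 + 31 + 31 + 28 + 31 + 30 + 31 + 30 + 29 = 1336.

1336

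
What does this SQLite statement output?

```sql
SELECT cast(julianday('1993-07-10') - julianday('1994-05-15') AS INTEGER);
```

-309

21 days remain in July 1993 after the 10th (31 − 10).
Full months from August 1993 through April 1994 contribute their day counts.
Then 15 days into May 1994.
Total: 21 + 31 + 30 + 31 + 30 + 31 + 31 + 28 + 31 + 30 + 15 = 309.
The subtraction is earlier − later, so the result is −309 → -309.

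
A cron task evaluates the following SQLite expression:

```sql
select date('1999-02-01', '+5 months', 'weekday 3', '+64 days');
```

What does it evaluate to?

1999-09-09

Adding +5 months to 1999-02-01 gives 1999-07-01.
`weekday 3` advances to the next Wednesday; 1999-07-01 is a Thursday, so it moves forward to 1999-07-07.
Applying '+64 days' to 1999-07-07: counting 64 days forward gives 1999-09-09.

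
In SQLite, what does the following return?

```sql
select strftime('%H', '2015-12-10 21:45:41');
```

`%H` extracts the 2-digit hour (00-23): 21.

21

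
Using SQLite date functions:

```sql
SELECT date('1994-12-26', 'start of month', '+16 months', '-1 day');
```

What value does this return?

`start of month` rewinds 1994-12-26 to 1994-12-01.
Adding +16 months to 1994-12-01 gives 1996-04-01.
Going back 1 day from 1996-04-01 reaches 1996-03-31 (last day of March, 31 days).

1996-03-31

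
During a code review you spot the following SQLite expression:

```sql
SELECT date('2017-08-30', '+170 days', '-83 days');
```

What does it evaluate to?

Applying '+170 days' to 2017-08-30: counting 170 days forward gives 2018-02-16.
Applying '-83 days' to 2018-02-16: counting 83 days back gives 2017-11-25.

2017-11-25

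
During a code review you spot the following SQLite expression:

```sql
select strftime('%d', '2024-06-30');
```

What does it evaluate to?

`%d` extracts the 2-digit day of month: 30.

30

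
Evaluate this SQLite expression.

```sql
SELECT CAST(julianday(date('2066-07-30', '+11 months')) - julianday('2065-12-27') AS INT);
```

550

Adding +11 months to 2066-07-30 gives 2067-06-30.
4 days remain in December 2065 after the 27th (31 − 27).
Full months from January 2066 through May 2067 contribute their day counts.
Then 30 days into June 2067.
Total: 4 + 31 + 28 + 31 + 30 + 31 + 30 + 31 + 31 + 30 + 31 + 30 + 31 + 31 + 28 + 31 + 30 + 31 + 30 = 550.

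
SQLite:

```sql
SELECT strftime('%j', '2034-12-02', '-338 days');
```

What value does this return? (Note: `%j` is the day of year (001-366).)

First apply '-338 days': 2034-12-02 → 2033-12-29.
Day-of-year for 2033-12-29: days since 2033-01-01 inclusive = 363, zero-padded to 363.

363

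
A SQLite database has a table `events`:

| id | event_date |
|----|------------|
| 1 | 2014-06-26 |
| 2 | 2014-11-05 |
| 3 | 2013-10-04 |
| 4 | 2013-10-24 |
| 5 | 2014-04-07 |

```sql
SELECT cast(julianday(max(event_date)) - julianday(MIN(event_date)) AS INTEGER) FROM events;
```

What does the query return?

397

MIN = 2013-10-04, MAX = 2014-11-05.
27 days remain in October 2013 after the 4th (31 − 4).
Full months from November 2013 through October 2014 contribute their day counts.
Then 5 days into November 2014.
Total: 27 + 30 + 31 + 31 + 28 + 31 + 30 + 31 + 30 + 31 + 31 + 30 + 31 + 5 = 397.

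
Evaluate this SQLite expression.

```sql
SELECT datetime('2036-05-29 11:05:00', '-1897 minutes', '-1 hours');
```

1897 minutes = 31h 37m; -1897 minutes from 2036-05-29 11:05:00 is 2036-05-28 03:28:00 (crosses midnight).
-1 hours from 2036-05-28 03:28:00 is 2036-05-28 02:28:00.

2036-05-28 02:28:00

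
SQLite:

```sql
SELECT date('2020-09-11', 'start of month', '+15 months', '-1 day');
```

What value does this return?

2021-11-30

`start of month` rewinds 2020-09-11 to 2020-09-01.
Adding +15 months to 2020-09-01 gives 2021-12-01.
Going back 1 day from 2021-12-01 reaches 2021-11-30 (last day of November, 30 days).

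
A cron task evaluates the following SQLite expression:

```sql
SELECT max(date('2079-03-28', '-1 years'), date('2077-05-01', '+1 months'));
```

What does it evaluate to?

date('2079-03-28', '-1 years') → 2078-03-28.
date('2077-05-01', '+1 months') → 2077-06-01.
Later of the two is 2078-03-28.

2078-03-28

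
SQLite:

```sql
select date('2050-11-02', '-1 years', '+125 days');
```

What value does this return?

Adding -1 year to 2050-11-02 gives 2049-11-02.
Applying '+125 days' to 2049-11-02: counting 125 days forward gives 2050-03-07.

2050-03-07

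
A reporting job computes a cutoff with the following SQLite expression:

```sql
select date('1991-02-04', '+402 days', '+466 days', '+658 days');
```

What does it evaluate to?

Applying '+402 days' to 1991-02-04: counting 402 days forward gives 1992-03-12.
Applying '+466 days' to 1992-03-12: counting 466 days forward gives 1993-06-21.
Applying '+658 days' to 1993-06-21: counting 658 days forward gives 1995-04-10.

1995-04-10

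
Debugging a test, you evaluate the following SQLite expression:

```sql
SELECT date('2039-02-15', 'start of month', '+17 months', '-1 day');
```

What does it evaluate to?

`start of month` rewinds 2039-02-15 to 2039-02-01.
Adding +17 months to 2039-02-01 gives 2040-07-01.
Going back 1 day from 2040-07-01 reaches 2040-06-30 (last day of June, 30 days).

2040-06-30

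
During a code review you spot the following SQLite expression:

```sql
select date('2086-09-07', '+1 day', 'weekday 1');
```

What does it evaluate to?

2086-09-09

Advancing 1 more day within September lands on 2086-09-08.
`weekday 1` advances to the next Monday; 2086-09-08 is a Sunday, so it moves forward to 2086-09-09.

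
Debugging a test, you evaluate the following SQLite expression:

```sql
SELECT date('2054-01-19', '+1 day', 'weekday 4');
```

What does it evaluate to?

2054-01-22

Advancing 1 more day within January lands on 2054-01-20.
`weekday 4` advances to the next Thursday; 2054-01-20 is a Tuesday, so it moves forward to 2054-01-22.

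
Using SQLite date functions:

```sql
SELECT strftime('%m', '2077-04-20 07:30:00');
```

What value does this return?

04

`%m` extracts the 2-digit month (01-12): 04.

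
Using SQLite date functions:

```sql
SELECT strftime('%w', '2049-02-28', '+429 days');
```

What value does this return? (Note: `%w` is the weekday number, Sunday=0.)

2

First apply '+429 days': 2049-02-28 → 2050-05-03.
2050-05-03 is a Tuesday; with Sunday=0 that is 2.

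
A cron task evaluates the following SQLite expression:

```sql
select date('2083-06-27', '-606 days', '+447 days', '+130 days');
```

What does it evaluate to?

2083-05-29

Applying '-606 days' to 2083-06-27: counting 606 days back gives 2081-10-29.
Applying '+447 days' to 2081-10-29: counting 447 days forward gives 2083-01-19.
Applying '+130 days' to 2083-01-19: counting 130 days forward gives 2083-05-29.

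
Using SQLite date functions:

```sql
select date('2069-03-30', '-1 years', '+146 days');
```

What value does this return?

2068-08-23

Adding -1 year to 2069-03-30 gives 2068-03-30.
Applying '+146 days' to 2068-03-30: counting 146 days forward gives 2068-08-23.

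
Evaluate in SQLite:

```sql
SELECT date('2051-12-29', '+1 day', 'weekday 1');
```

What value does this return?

Advancing 1 more day within December lands on 2051-12-30.
`weekday 1` advances to the next Monday; 2051-12-30 is a Saturday, so it moves forward to 2052-01-01.

2052-01-01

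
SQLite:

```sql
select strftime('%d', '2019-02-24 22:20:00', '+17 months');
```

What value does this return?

24

First apply '+17 months': 2019-02-24 22:20:00 → 2020-07-24 22:20:00.
`%d` extracts the 2-digit day of month: 24.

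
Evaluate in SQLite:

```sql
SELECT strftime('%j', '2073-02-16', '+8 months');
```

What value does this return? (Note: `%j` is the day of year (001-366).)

289

First apply '+8 months': 2073-02-16 → 2073-10-16.
Day-of-year for 2073-10-16: days since 2073-01-01 inclusive = 289, zero-padded to 289.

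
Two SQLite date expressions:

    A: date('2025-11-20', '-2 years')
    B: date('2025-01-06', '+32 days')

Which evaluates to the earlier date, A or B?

A = 2023-11-20.
B = 2025-02-07.
A is earlier.

A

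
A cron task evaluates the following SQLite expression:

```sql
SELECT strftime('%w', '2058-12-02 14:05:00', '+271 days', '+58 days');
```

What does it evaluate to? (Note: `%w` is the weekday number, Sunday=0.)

First apply '+271 days', '+58 days': 2058-12-02 14:05:00 → 2059-10-27 14:05:00.
2059-10-27 is a Monday; with Sunday=0 that is 1.

1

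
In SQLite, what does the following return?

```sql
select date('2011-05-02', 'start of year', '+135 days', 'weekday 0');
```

2011-05-22

`start of year` rewinds 2011-05-02 to 2011-01-01.
Applying '+135 days' to 2011-01-01: counting 135 days forward gives 2011-05-16.
`weekday 0` advances to the next Sunday; 2011-05-16 is a Monday, so it moves forward to 2011-05-22.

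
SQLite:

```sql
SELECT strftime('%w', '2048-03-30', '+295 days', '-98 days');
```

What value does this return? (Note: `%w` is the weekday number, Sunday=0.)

First apply '+295 days', '-98 days': 2048-03-30 → 2048-10-13.
2048-10-13 is a Tuesday; with Sunday=0 that is 2.

2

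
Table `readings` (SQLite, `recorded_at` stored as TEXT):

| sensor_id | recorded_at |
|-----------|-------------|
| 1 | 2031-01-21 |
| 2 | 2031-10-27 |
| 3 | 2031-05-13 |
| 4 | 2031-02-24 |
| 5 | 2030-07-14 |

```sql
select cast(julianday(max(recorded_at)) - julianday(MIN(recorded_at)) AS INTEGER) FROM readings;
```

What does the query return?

MIN = 2030-07-14, MAX = 2031-10-27.
17 days remain in July 2030 after the 14th (31 − 14).
Full months from August 2030 through September 2031 contribute their day counts.
Then 27 days into October 2031.
Total: 17 + 31 + 30 + 31 + 30 + 31 + 31 + 28 + 31 + 30 + 31 + 30 + 31 + 31 + 30 + 27 = 470.

470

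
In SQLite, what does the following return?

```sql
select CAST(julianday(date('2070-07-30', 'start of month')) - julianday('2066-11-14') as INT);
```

`start of month` rewinds 2070-07-30 to 2070-07-01.
16 days remain in November 2066 after the 14th (30 − 14).
Full months from December 2066 through June 2070 contribute their day counts.
Then 1 day into July 2070.
Total: 16 + 31 + 31 + 28 + 31 + 30 + 31 + 30 + 31 + 31 + 30 + 31 + 30 + 31 + 31 + 29 + 31 + 30 + 31 + 30 + 31 + 31 + 30 + 31 + 30 + 31 + 31 + 28 + 31 + 30 + 31 + 30 + 31 + 31 + 30 + 31 + 30 + 31 + 31 + 28 + 31 + 30 + 31 + 30 + 1 = 1325.

1325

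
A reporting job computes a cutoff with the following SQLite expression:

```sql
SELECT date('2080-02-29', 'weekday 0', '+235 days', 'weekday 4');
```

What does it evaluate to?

2080-10-24

`weekday 0` advances to the next Sunday; 2080-02-29 is a Thursday, so it moves forward to 2080-03-03.
Applying '+235 days' to 2080-03-03: counting 235 days forward gives 2080-10-24.
`weekday 4` advances to the next Thursday; 2080-10-24 is already a Thursday, so it stays at 2080-10-24.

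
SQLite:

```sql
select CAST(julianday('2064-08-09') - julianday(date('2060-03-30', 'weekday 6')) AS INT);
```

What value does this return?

`weekday 6` advances to the next Saturday; 2060-03-30 is a Tuesday, so it moves forward to 2060-04-03.
27 days remain in April 2060 after the 3rd (30 − 3).
Full months from May 2060 through July 2064 contribute their day counts.
Then 9 days into August 2064.
Total: 27 + 31 + 30 + 31 + 31 + 30 + 31 + 30 + 31 + 31 + 28 + 31 + 30 + 31 + 30 + 31 + 31 + 30 + 31 + 30 + 31 + 31 + 28 + 31 + 30 + 31 + 30 + 31 + 31 + 30 + 31 + 30 + 31 + 31 + 28 + 31 + 30 + 31 + 30 + 31 + 31 + 30 + 31 + 30 + 31 + 31 + 29 + 31 + 30 + 31 + 30 + 31 + 9 = 1589.

1589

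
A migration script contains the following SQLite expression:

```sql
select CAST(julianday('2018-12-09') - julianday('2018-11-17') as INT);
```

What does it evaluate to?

13 days remain in November 2018 after the 17th (30 − 17).
Then 9 days into December 2018.
Total: 13 + 9 = 22.

22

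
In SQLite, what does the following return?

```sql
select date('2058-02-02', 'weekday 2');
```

`weekday 2` advances to the next Tuesday; 2058-02-02 is a Saturday, so it moves forward to 2058-02-05.

2058-02-05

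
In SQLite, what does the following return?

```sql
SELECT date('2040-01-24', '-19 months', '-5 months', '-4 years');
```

2034-01-24

Adding -19 months to 2040-01-24 gives 2038-06-24.
Adding -5 months to 2038-06-24 gives 2038-01-24.
Adding -4 years to 2038-01-24 gives 2034-01-24.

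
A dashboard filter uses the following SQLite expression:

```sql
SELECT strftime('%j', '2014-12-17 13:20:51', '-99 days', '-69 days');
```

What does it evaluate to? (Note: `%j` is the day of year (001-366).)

First apply '-99 days', '-69 days': 2014-12-17 13:20:51 → 2014-07-02 13:20:51.
Day-of-year for 2014-07-02: days since 2014-01-01 inclusive = 183, zero-padded to 183.

183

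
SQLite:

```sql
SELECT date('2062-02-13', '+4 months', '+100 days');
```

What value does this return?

Adding +4 months to 2062-02-13 gives 2062-06-13.
Applying '+100 days' to 2062-06-13: counting 100 days forward gives 2062-09-21.

2062-09-21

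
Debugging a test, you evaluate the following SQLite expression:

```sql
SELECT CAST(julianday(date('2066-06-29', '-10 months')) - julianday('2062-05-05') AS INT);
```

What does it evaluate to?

Adding -10 months to 2066-06-29 gives 2065-08-29.
26 days remain in May 2062 after the 5th (31 − 5).
Full months from June 2062 through July 2065 contribute their day counts.
Then 29 days into August 2065.
Total: 26 + 30 + 31 + 31 + 30 + 31 + 30 + 31 + 31 + 28 + 31 + 30 + 31 + 30 + 31 + 31 + 30 + 31 + 30 + 31 + 31 + 29 + 31 + 30 + 31 + 30 + 31 + 31 + 30 + 31 + 30 + 31 + 31 + 28 + 31 + 30 + 31 + 30 + 31 + 29 = 1212.

1212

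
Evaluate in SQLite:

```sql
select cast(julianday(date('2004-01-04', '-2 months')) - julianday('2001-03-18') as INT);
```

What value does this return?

961

Adding -2 months to 2004-01-04 gives 2003-11-04.
13 days remain in March 2001 after the 18th (31 − 18).
Full months from April 2001 through October 2003 contribute their day counts.
Then 4 days into November 2003.
Total: 13 + 30 + 31 + 30 + 31 + 31 + 30 + 31 + 30 + 31 + 31 + 28 + 31 + 30 + 31 + 30 + 31 + 31 + 30 + 31 + 30 + 31 + 31 + 28 + 31 + 30 + 31 + 30 + 31 + 31 + 30 + 31 + 4 = 961.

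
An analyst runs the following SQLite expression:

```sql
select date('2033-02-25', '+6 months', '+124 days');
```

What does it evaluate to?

2033-12-27

Adding +6 months to 2033-02-25 gives 2033-08-25.
Applying '+124 days' to 2033-08-25: counting 124 days forward gives 2033-12-27.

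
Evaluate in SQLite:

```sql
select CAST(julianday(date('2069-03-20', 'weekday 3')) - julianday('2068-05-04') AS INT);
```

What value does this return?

`weekday 3` advances to the next Wednesday; 2069-03-20 is already a Wednesday, so it stays at 2069-03-20.
27 days remain in May 2068 after the 4th (31 − 4).
Full months from June 2068 through February 2069 contribute their day counts.
Then 20 days into March 2069.
Total: 27 + 30 + 31 + 31 + 30 + 31 + 30 + 31 + 31 + 28 + 20 = 320.

320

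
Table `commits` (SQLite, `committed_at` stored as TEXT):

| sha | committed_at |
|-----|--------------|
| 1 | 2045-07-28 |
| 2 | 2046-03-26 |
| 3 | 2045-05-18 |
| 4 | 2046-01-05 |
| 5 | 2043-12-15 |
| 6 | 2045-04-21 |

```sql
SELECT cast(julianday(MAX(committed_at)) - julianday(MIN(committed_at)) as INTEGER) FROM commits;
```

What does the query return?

MIN = 2043-12-15, MAX = 2046-03-26.
16 days remain in December 2043 after the 15th (31 − 15).
Full months from January 2044 through February 2046 contribute their day counts.
Then 26 days into March 2046.
Total: 16 + 31 + 29 + 31 + 30 + 31 + 30 + 31 + 31 + 30 + 31 + 30 + 31 + 31 + 28 + 31 + 30 + 31 + 30 + 31 + 31 + 30 + 31 + 30 + 31 + 31 + 28 + 26 = 832.

832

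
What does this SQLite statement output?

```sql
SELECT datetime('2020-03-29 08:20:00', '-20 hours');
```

-20 hours from 2020-03-29 08:20:00 is 2020-03-28 12:20:00 (crosses midnight).

2020-03-28 12:20:00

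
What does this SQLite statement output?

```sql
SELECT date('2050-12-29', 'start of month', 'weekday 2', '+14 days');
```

2050-12-20

`start of month` rewinds 2050-12-29 to 2050-12-01.
`weekday 2` advances to the next Tuesday; 2050-12-01 is a Thursday, so it moves forward to 2050-12-06.
Advancing 14 more days within December lands on 2050-12-20.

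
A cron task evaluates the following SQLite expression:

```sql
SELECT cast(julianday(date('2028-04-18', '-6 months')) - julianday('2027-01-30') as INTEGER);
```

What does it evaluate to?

261

Adding -6 months to 2028-04-18 gives 2027-10-18.
1 day remains in January 2027 after the 30th (31 − 30).
Full months from February 2027 through September 2027 contribute their day counts.
Then 18 days into October 2027.
Total: 1 + 28 + 31 + 30 + 31 + 30 + 31 + 31 + 30 + 18 = 261.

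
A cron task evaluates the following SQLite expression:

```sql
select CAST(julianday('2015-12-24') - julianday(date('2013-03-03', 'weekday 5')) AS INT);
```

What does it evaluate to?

1021

`weekday 5` advances to the next Friday; 2013-03-03 is a Sunday, so it moves forward to 2013-03-08.
23 days remain in March 2013 after the 8th (31 − 8).
Full months from April 2013 through November 2015 contribute their day counts.
Then 24 days into December 2015.
Total: 23 + 30 + 31 + 30 + 31 + 31 + 30 + 31 + 30 + 31 + 31 + 28 + 31 + 30 + 31 + 30 + 31 + 31 + 30 + 31 + 30 + 31 + 31 + 28 + 31 + 30 + 31 + 30 + 31 + 31 + 30 + 31 + 30 + 24 = 1021.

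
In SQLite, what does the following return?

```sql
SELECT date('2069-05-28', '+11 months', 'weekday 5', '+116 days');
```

Adding +11 months to 2069-05-28 gives 2070-04-28.
`weekday 5` advances to the next Friday; 2070-04-28 is a Monday, so it moves forward to 2070-05-02.
Applying '+116 days' to 2070-05-02: counting 116 days forward gives 2070-08-26.

2070-08-26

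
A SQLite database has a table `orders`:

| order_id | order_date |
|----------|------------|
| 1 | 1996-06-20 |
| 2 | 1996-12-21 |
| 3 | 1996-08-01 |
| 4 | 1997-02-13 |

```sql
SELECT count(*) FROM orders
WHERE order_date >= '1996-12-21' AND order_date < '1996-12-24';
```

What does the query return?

Rows in [1996-12-21, 1996-12-24): 1996-12-21 → 1 row.

1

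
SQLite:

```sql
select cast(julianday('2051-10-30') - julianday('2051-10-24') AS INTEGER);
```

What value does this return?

6

Both dates are in October 2051: 30 − 24 = 6.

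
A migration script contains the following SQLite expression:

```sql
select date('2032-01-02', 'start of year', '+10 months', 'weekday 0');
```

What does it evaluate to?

`start of year` rewinds 2032-01-02 to 2032-01-01.
Adding +10 months to 2032-01-01 gives 2032-11-01.
`weekday 0` advances to the next Sunday; 2032-11-01 is a Monday, so it moves forward to 2032-11-07.

2032-11-07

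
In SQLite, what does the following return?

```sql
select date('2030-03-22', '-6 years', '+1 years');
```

Adding -6 years to 2030-03-22 gives 2024-03-22.
Adding +1 year to 2024-03-22 gives 2025-03-22.

2025-03-22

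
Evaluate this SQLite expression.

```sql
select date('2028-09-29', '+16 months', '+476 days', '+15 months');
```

Adding +16 months to 2028-09-29 gives 2030-01-29.
Applying '+476 days' to 2030-01-29: counting 476 days forward gives 2031-05-20.
Adding +15 months to 2031-05-20 gives 2032-08-20.

2032-08-20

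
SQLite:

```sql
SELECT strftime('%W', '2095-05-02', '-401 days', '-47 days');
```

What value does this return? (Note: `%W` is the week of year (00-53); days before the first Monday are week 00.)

06

First apply '-401 days', '-47 days': 2095-05-02 → 2094-02-08.
2094-02-08 is a Monday. SQLite's %W counts Mondays since the year started; the result is 06.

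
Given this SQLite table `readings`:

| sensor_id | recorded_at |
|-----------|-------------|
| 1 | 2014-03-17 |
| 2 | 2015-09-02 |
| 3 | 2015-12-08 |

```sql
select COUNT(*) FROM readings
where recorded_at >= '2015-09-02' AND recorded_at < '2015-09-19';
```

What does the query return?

Rows in [2015-09-02, 2015-09-19): 2015-09-02 → 1 row.

1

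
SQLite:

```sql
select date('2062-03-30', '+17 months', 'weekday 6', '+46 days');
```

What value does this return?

Adding +17 months to 2062-03-30 gives 2063-08-30.
`weekday 6` advances to the next Saturday; 2063-08-30 is a Thursday, so it moves forward to 2063-09-01.
Applying '+46 days' to 2063-09-01: counting 46 days forward gives 2063-10-17.

2063-10-17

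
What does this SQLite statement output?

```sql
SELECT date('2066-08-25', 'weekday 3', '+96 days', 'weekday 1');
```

`weekday 3` advances to the next Wednesday; 2066-08-25 is already a Wednesday, so it stays at 2066-08-25.
Applying '+96 days' to 2066-08-25: counting 96 days forward gives 2066-11-29.
`weekday 1` advances to the next Monday; 2066-11-29 is already a Monday, so it stays at 2066-11-29.

2066-11-29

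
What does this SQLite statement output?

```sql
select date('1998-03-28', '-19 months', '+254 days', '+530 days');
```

1998-10-21

Adding -19 months to 1998-03-28 gives 1996-08-28.
Applying '+254 days' to 1996-08-28: counting 254 days forward gives 1997-05-09.
Applying '+530 days' to 1997-05-09: counting 530 days forward gives 1998-10-21.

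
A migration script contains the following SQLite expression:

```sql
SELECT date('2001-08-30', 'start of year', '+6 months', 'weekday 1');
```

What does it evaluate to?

`start of year` rewinds 2001-08-30 to 2001-01-01.
Adding +6 months to 2001-01-01 gives 2001-07-01.
`weekday 1` advances to the next Monday; 2001-07-01 is a Sunday, so it moves forward to 2001-07-02.

2001-07-02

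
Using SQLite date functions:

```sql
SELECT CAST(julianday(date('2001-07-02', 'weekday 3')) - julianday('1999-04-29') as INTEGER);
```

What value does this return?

797

`weekday 3` advances to the next Wednesday; 2001-07-02 is a Monday, so it moves forward to 2001-07-04.
1 day remains in April 1999 after the 29th (30 − 29).
Full months from May 1999 through June 2001 contribute their day counts.
Then 4 days into July 2001.
Total: 1 + 31 + 30 + 31 + 31 + 30 + 31 + 30 + 31 + 31 + 29 + 31 + 30 + 31 + 30 + 31 + 31 + 30 + 31 + 30 + 31 + 31 + 28 + 31 + 30 + 31 + 30 + 4 = 797.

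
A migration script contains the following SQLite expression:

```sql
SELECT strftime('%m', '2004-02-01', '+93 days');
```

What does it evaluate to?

05

First apply '+93 days': 2004-02-01 → 2004-05-04.
`%m` extracts the 2-digit month (01-12): 05.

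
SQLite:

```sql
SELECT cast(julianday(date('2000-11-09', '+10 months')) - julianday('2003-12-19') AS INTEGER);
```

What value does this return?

-831

Adding +10 months to 2000-11-09 gives 2001-09-09.
21 days remain in September 2001 after the 9th (30 − 9).
Full months from October 2001 through November 2003 contribute their day counts.
Then 19 days into December 2003.
Total: 21 + 31 + 30 + 31 + 31 + 28 + 31 + 30 + 31 + 30 + 31 + 31 + 30 + 31 + 30 + 31 + 31 + 28 + 31 + 30 + 31 + 30 + 31 + 31 + 30 + 31 + 30 + 19 = 831.
The subtraction is earlier − later, so the result is −831 → -831.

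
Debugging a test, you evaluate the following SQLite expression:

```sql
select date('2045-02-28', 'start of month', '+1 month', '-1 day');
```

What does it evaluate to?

`start of month` rewinds 2045-02-28 to 2045-02-01.
Adding +1 month to 2045-02-01 gives 2045-03-01.
Going back 1 day from 2045-03-01 reaches 2045-02-28 (last day of February, 28 days).

2045-02-28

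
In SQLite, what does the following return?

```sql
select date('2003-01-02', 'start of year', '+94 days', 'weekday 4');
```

`start of year` rewinds 2003-01-02 to 2003-01-01.
Applying '+94 days' to 2003-01-01: counting 94 days forward gives 2003-04-05.
`weekday 4` advances to the next Thursday; 2003-04-05 is a Saturday, so it moves forward to 2003-04-10.

2003-04-10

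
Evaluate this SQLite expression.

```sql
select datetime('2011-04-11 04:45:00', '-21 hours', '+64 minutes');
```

2011-04-10 08:49:00

-21 hours from 2011-04-11 04:45:00 is 2011-04-10 07:45:00 (crosses midnight).
64 minutes = 1h 4m; +64 minutes from 2011-04-10 07:45:00 is 2011-04-10 08:49:00.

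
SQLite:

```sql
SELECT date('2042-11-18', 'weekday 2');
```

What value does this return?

2042-11-18

`weekday 2` advances to the next Tuesday; 2042-11-18 is already a Tuesday, so it stays at 2042-11-18.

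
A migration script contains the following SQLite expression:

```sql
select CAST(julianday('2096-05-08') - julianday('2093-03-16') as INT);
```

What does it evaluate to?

1149

15 days remain in March 2093 after the 16th (31 − 16).
Full months from April 2093 through April 2096 contribute their day counts.
Then 8 days into May 2096.
Total: 15 + 30 + 31 + 30 + 31 + 31 + 30 + 31 + 30 + 31 + 31 + 28 + 31 + 30 + 31 + 30 + 31 + 31 + 30 + 31 + 30 + 31 + 31 + 28 + 31 + 30 + 31 + 30 + 31 + 31 + 30 + 31 + 30 + 31 + 31 + 29 + 31 + 30 + 8 = 1149.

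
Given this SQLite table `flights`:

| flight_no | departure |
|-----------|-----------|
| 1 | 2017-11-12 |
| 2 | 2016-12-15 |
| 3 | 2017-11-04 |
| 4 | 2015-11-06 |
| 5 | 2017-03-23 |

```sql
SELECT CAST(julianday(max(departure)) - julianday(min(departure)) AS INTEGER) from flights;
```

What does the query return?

737

MIN = 2015-11-06, MAX = 2017-11-12.
24 days remain in November 2015 after the 6th (30 − 6).
Full months from December 2015 through October 2017 contribute their day counts.
Then 12 days into November 2017.
Total: 24 + 31 + 31 + 29 + 31 + 30 + 31 + 30 + 31 + 31 + 30 + 31 + 30 + 31 + 31 + 28 + 31 + 30 + 31 + 30 + 31 + 31 + 30 + 31 + 12 = 737.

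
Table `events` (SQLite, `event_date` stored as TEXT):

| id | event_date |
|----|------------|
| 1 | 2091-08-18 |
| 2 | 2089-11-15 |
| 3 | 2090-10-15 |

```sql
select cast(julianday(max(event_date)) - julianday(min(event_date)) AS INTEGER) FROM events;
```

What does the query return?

641

MIN = 2089-11-15, MAX = 2091-08-18.
15 days remain in November 2089 after the 15th (30 − 15).
Full months from December 2089 through July 2091 contribute their day counts.
Then 18 days into August 2091.
Total: 15 + 31 + 31 + 28 + 31 + 30 + 31 + 30 + 31 + 31 + 30 + 31 + 30 + 31 + 31 + 28 + 31 + 30 + 31 + 30 + 31 + 18 = 641.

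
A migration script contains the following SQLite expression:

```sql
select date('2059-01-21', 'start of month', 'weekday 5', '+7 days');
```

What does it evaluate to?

`start of month` rewinds 2059-01-21 to 2059-01-01.
`weekday 5` advances to the next Friday; 2059-01-01 is a Wednesday, so it moves forward to 2059-01-03.
Advancing 7 more days within January lands on 2059-01-10.

2059-01-10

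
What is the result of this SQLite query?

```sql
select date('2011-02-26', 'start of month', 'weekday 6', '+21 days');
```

`start of month` rewinds 2011-02-26 to 2011-02-01.
`weekday 6` advances to the next Saturday; 2011-02-01 is a Tuesday, so it moves forward to 2011-02-05.
Advancing 21 more days within February lands on 2011-02-26.

2011-02-26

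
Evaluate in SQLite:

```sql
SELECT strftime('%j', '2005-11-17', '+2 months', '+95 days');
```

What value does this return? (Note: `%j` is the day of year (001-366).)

112

First apply '+2 months', '+95 days': 2005-11-17 → 2006-04-22.
Day-of-year for 2006-04-22: days since 2006-01-01 inclusive = 112, zero-padded to 112.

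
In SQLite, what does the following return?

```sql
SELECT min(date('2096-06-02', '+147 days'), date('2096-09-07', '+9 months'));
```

date('2096-06-02', '+147 days') → 2096-10-27.
date('2096-09-07', '+9 months') → 2097-06-07.
Earlier of the two is 2096-10-27.

2096-10-27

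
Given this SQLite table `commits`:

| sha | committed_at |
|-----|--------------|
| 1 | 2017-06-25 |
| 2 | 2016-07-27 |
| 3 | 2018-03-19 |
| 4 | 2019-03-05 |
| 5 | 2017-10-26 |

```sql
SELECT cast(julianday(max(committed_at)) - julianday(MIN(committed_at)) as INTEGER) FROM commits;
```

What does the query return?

951

MIN = 2016-07-27, MAX = 2019-03-05.
4 days remain in July 2016 after the 27th (31 − 27).
Full months from August 2016 through February 2019 contribute their day counts.
Then 5 days into March 2019.
Total: 4 + 31 + 30 + 31 + 30 + 31 + 31 + 28 + 31 + 30 + 31 + 30 + 31 + 31 + 30 + 31 + 30 + 31 + 31 + 28 + 31 + 30 + 31 + 30 + 31 + 31 + 30 + 31 + 30 + 31 + 31 + 28 + 5 = 951.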